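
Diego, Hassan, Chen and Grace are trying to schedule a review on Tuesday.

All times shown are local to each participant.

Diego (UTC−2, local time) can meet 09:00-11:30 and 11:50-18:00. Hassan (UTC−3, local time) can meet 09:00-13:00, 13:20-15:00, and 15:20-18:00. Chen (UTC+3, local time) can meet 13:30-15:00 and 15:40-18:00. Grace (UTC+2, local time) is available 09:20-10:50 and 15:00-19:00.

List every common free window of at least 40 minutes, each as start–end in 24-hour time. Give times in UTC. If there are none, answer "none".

Diego → UTC: 11:00–13:30, 13:50–20:00.
Hassan → UTC: 12:00–16:00, 16:20–18:00, 18:20–21:00.
Chen → UTC: 10:30–12:00, 12:40–15:00.
Grace → UTC: 07:20–08:50, 13:00–17:00.
Diego ∩ Hassan: 12:00–13:30, 13:50–16:00, 16:20–18:00, 18:20–20:00.
Diego ∩ Hassan ∩ Chen: 12:40–13:30, 13:50–15:00.
Diego ∩ Hassan ∩ Chen ∩ Grace: 13:00–13:30, 13:50–15:00.
Windows ≥ 40 min: 13:50–15:00.

13:50–15:00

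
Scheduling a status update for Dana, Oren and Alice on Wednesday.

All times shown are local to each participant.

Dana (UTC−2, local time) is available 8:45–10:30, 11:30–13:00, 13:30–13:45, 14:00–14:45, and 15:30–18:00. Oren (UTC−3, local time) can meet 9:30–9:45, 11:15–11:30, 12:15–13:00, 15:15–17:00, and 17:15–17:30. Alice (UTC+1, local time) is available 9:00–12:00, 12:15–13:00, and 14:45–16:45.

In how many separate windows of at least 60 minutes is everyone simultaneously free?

Dana → UTC: 10:45–12:30, 13:30–15:00, 15:30–15:45, 16:00–16:45, 17:30–20:00.
Oren → UTC: 12:30–12:45, 14:15–14:30, 15:15–16:00, 18:15–20:00, 20:15–20:30.
Alice → UTC: 08:00–11:00, 11:15–12:00, 13:45–15:45.
Dana ∩ Oren: 14:15–14:30, 15:30–15:45, 18:15–20:00.
Dana ∩ Oren ∩ Alice: 14:15–14:30, 15:30–15:45.
Windows ≥ 60 min: (none).
That's 0 windows.

0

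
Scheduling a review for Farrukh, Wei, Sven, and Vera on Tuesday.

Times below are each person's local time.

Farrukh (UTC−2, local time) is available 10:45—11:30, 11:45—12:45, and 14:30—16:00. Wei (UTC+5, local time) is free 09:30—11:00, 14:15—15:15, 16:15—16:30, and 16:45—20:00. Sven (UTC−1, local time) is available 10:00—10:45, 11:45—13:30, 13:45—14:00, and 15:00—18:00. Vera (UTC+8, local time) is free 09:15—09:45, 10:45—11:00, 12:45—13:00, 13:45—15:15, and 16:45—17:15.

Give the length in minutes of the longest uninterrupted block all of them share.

0 minutes

Farrukh → UTC: 12:45–13:30, 13:45–14:45, 16:30–18:00.
Wei → UTC: 04:30–06:00, 09:15–10:15, 11:15–11:30, 11:45–15:00.
Sven → UTC: 11:00–11:45, 12:45–14:30, 14:45–15:00, 16:00–19:00.
Vera → UTC: 01:15–01:45, 02:45–03:00, 04:45–05:00, 05:45–07:15, 08:45–09:15.
Farrukh ∩ Wei: 12:45–13:30, 13:45–14:45.
Farrukh ∩ Wei ∩ Sven: 12:45–13:30, 13:45–14:30.
Farrukh ∩ Wei ∩ Sven ∩ Vera: (none).
No common window.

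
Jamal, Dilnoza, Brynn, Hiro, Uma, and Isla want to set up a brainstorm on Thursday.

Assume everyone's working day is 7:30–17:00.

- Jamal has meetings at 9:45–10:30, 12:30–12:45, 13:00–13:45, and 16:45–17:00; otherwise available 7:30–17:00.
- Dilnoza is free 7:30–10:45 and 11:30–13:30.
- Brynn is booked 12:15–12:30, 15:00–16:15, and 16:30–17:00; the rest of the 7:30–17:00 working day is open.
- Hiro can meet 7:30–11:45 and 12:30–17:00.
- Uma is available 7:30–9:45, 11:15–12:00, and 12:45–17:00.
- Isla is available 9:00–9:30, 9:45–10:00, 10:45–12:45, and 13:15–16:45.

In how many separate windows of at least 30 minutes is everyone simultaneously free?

1

Jamal free within 07:30–17:00: 07:30–09:45, 10:30–12:30, 12:45–13:00, 13:45–16:45.
Brynn free within 07:30–17:00: 07:30–12:15, 12:30–15:00, 16:15–16:30.
Jamal ∩ Dilnoza: 07:30–09:45, 10:30–10:45, 11:30–12:30, 12:45–13:00.
Jamal ∩ Dilnoza ∩ Brynn: 07:30–09:45, 10:30–10:45, 11:30–12:15, 12:45–13:00.
Jamal ∩ Dilnoza ∩ Brynn ∩ Hiro: 07:30–09:45, 10:30–10:45, 11:30–11:45, 12:45–13:00.
Jamal ∩ Dilnoza ∩ Brynn ∩ Hiro ∩ Uma: 07:30–09:45, 11:30–11:45, 12:45–13:00.
Jamal ∩ Dilnoza ∩ Brynn ∩ Hiro ∩ Uma ∩ Isla: 09:00–09:30, 11:30–11:45.
Windows ≥ 30 min: 09:00–09:30.
That's 1 window.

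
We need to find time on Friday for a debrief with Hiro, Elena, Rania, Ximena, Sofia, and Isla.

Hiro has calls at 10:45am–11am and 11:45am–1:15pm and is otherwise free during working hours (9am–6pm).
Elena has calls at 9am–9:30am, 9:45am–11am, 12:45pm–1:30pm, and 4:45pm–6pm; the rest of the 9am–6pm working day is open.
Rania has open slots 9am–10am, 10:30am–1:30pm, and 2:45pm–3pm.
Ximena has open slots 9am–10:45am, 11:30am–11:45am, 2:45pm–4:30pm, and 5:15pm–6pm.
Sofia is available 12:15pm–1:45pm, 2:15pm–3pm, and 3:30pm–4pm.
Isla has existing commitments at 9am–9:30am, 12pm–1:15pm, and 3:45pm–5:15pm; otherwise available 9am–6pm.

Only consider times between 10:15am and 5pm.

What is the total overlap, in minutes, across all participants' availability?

Hiro free within 09:00–18:00: 09:00–10:45, 11:00–11:45, 13:15–18:00.
Elena free within 09:00–18:00: 09:30–09:45, 11:00–12:45, 13:30–16:45.
Isla free within 09:00–18:00: 09:30–12:00, 13:15–15:45, 17:15–18:00.
Hiro ∩ Elena: 09:30–09:45, 11:00–11:45, 13:30–16:45.
Hiro ∩ Elena ∩ Rania: 09:30–09:45, 11:00–11:45, 14:45–15:00.
Hiro ∩ Elena ∩ Rania ∩ Ximena: 09:30–09:45, 11:30–11:45, 14:45–15:00.
Hiro ∩ Elena ∩ Rania ∩ Ximena ∩ Sofia: 14:45–15:00.
Hiro ∩ Elena ∩ Rania ∩ Ximena ∩ Sofia ∩ Isla: 14:45–15:00.
Restricted to 10:15–17:00: 14:45–15:00.
Total common minutes: 15.

15 minutes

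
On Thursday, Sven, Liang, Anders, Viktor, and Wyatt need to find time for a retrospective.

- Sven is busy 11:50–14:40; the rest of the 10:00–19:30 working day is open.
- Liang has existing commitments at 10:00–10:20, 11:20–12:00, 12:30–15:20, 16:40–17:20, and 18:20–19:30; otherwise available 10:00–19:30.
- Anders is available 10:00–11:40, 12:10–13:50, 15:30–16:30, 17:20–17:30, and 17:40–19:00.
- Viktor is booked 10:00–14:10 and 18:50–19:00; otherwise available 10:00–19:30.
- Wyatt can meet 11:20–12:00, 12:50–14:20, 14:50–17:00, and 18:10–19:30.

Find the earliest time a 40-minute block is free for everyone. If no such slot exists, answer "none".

15:30

Sven free within 10:00–19:30: 10:00–11:50, 14:40–19:30.
Liang free within 10:00–19:30: 10:20–11:20, 12:00–12:30, 15:20–16:40, 17:20–18:20.
Viktor free within 10:00–19:30: 14:10–18:50, 19:00–19:30.
Sven ∩ Liang: 10:20–11:20, 15:20–16:40, 17:20–18:20.
Sven ∩ Liang ∩ Anders: 10:20–11:20, 15:30–16:30, 17:20–17:30, 17:40–18:20.
Sven ∩ Liang ∩ Anders ∩ Viktor: 15:30–16:30, 17:20–17:30, 17:40–18:20.
Sven ∩ Liang ∩ Anders ∩ Viktor ∩ Wyatt: 15:30–16:30, 18:10–18:20.
Windows ≥ 40 min: 15:30–16:30.
Earliest such window starts at 15:30.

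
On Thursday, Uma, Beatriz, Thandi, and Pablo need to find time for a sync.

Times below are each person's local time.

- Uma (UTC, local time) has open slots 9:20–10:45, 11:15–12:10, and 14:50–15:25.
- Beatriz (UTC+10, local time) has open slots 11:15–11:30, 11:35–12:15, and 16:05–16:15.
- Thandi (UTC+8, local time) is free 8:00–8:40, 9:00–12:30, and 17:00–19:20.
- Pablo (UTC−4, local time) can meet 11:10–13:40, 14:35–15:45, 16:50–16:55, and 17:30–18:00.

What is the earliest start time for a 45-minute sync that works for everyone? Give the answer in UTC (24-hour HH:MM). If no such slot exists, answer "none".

none

Uma → UTC: 09:20–10:45, 11:15–12:10, 14:50–15:25.
Beatriz → UTC: 01:15–01:30, 01:35–02:15, 06:05–06:15.
Thandi → UTC: 00:00–00:40, 01:00–04:30, 09:00–11:20.
Pablo → UTC: 15:10–17:40, 18:35–19:45, 20:50–20:55, 21:30–22:00.
Uma ∩ Beatriz: (none).
Uma ∩ Beatriz ∩ Thandi: (none).
Uma ∩ Beatriz ∩ Thandi ∩ Pablo: (none).
Windows ≥ 45 min: (none).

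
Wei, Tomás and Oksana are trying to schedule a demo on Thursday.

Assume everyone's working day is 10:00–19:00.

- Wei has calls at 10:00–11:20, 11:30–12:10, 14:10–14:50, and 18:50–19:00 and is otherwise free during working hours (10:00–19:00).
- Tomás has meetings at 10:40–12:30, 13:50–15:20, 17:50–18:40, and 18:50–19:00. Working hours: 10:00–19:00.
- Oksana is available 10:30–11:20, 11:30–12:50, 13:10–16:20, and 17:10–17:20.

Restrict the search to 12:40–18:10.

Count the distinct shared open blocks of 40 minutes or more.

2

Wei free within 10:00–19:00: 11:20–11:30, 12:10–14:10, 14:50–18:50.
Tomás free within 10:00–19:00: 10:00–10:40, 12:30–13:50, 15:20–17:50, 18:40–18:50.
Wei ∩ Tomás: 12:30–13:50, 15:20–17:50, 18:40–18:50.
Wei ∩ Tomás ∩ Oksana: 12:30–12:50, 13:10–13:50, 15:20–16:20, 17:10–17:20.
Restricted to 12:40–18:10: 12:40–12:50, 13:10–13:50, 15:20–16:20, 17:10–17:20.
Windows ≥ 40 min: 13:10–13:50, 15:20–16:20.
That's 2 windows.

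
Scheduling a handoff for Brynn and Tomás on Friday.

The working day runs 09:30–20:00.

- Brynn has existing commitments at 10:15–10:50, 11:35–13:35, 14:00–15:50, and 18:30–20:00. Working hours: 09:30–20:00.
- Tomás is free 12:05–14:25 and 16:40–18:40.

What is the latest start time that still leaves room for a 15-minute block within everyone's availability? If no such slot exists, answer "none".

Brynn free within 09:30–20:00: 09:30–10:15, 10:50–11:35, 13:35–14:00, 15:50–18:30.
Brynn ∩ Tomás: 13:35–14:00, 16:40–18:30.
Windows ≥ 15 min: 13:35–14:00, 16:40–18:30.
Latest start in the last window 16:40–18:30 is 18:30 − 15 min = 18:15.

18:15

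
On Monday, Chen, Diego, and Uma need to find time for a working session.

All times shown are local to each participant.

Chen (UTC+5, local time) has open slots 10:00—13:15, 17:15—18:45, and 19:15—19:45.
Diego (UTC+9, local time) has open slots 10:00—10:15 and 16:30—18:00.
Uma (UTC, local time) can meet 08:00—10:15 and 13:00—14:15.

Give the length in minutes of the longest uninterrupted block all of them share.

15 minutes

Chen → UTC: 05:00–08:15, 12:15–13:45, 14:15–14:45.
Diego → UTC: 01:00–01:15, 07:30–09:00.
Uma → UTC: 08:00–10:15, 13:00–14:15.
Chen ∩ Diego: 07:30–08:15.
Chen ∩ Diego ∩ Uma: 08:00–08:15.
Single common window of 15 minutes.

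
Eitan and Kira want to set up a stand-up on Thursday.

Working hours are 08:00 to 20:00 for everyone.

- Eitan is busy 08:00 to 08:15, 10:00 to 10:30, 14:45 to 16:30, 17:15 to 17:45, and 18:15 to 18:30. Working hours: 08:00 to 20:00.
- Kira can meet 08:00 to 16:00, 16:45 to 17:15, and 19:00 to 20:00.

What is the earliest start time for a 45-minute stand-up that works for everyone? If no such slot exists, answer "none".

08:15

Eitan free within 08:00–20:00: 08:15–10:00, 10:30–14:45, 16:30–17:15, 17:45–18:15, 18:30–20:00.
Eitan ∩ Kira: 08:15–10:00, 10:30–14:45, 16:45–17:15, 19:00–20:00.
Windows ≥ 45 min: 08:15–10:00, 10:30–14:45, 19:00–20:00.
Earliest such window starts at 08:15.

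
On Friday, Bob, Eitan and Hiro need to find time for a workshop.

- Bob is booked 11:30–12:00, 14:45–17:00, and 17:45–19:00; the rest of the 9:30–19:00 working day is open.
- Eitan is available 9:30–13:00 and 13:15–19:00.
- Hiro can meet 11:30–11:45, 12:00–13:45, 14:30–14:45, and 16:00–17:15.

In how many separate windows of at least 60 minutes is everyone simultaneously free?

1

Bob free within 09:30–19:00: 09:30–11:30, 12:00–14:45, 17:00–17:45.
Bob ∩ Eitan: 09:30–11:30, 12:00–13:00, 13:15–14:45, 17:00–17:45.
Bob ∩ Eitan ∩ Hiro: 12:00–13:00, 13:15–13:45, 14:30–14:45, 17:00–17:15.
Windows ≥ 60 min: 12:00–13:00.
That's 1 window.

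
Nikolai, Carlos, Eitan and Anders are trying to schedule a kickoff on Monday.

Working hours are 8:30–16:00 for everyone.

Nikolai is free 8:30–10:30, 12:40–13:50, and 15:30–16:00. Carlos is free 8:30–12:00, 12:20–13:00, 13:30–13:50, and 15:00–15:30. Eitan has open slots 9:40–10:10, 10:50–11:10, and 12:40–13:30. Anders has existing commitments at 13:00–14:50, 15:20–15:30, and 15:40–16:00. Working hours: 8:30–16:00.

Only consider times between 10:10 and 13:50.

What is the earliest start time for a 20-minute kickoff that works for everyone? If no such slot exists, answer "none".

12:40

Anders free within 08:30–16:00: 08:30–13:00, 14:50–15:20, 15:30–15:40.
Nikolai ∩ Carlos: 08:30–10:30, 12:40–13:00, 13:30–13:50.
Nikolai ∩ Carlos ∩ Eitan: 09:40–10:10, 12:40–13:00.
Nikolai ∩ Carlos ∩ Eitan ∩ Anders: 09:40–10:10, 12:40–13:00.
Restricted to 10:10–13:50: 12:40–13:00.
Windows ≥ 20 min: 12:40–13:00.
Earliest such window starts at 12:40.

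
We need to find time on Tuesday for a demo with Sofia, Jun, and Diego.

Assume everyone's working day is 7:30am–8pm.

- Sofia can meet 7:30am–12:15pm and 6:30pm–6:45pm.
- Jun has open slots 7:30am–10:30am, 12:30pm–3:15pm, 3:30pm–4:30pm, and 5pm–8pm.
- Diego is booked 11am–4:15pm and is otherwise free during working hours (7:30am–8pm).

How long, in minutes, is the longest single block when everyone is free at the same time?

180 minutes

Diego free within 07:30–20:00: 07:30–11:00, 16:15–20:00.
Sofia ∩ Jun: 07:30–10:30, 18:30–18:45.
Sofia ∩ Jun ∩ Diego: 07:30–10:30, 18:30–18:45.
Common window lengths: 180, 15 min; longest is 180.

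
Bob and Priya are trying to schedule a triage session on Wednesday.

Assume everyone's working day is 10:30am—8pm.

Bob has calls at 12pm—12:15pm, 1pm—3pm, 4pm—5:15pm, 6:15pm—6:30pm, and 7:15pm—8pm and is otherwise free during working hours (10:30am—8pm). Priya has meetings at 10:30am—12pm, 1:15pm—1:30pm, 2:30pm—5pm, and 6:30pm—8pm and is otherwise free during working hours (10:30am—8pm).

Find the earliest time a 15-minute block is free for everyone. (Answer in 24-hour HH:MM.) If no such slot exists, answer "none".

Bob free within 10:30–20:00: 10:30–12:00, 12:15–13:00, 15:00–16:00, 17:15–18:15, 18:30–19:15.
Priya free within 10:30–20:00: 12:00–13:15, 13:30–14:30, 17:00–18:30.
Bob ∩ Priya: 12:15–13:00, 17:15–18:15.
Windows ≥ 15 min: 12:15–13:00, 17:15–18:15.
Earliest such window starts at 12:15.

12:15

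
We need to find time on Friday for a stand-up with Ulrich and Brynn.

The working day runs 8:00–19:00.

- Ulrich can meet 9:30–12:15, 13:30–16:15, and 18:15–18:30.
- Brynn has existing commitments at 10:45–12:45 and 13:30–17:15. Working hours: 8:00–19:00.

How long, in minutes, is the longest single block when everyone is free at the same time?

Brynn free within 08:00–19:00: 08:00–10:45, 12:45–13:30, 17:15–19:00.
Ulrich ∩ Brynn: 09:30–10:45, 18:15–18:30.
Common window lengths: 75, 15 min; longest is 75.

75 minutes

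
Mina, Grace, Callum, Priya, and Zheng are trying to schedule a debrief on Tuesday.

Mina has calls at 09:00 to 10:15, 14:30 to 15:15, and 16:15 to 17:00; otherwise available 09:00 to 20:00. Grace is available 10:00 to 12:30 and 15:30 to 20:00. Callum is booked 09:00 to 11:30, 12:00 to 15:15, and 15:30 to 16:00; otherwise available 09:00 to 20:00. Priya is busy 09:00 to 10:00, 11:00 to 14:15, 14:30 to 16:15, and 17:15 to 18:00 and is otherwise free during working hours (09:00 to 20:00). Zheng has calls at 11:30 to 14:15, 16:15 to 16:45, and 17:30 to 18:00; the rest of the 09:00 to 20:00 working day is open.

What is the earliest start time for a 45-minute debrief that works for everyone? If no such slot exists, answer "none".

Mina free within 09:00–20:00: 10:15–14:30, 15:15–16:15, 17:00–20:00.
Callum free within 09:00–20:00: 11:30–12:00, 15:15–15:30, 16:00–20:00.
Priya free within 09:00–20:00: 10:00–11:00, 14:15–14:30, 16:15–17:15, 18:00–20:00.
Zheng free within 09:00–20:00: 09:00–11:30, 14:15–16:15, 16:45–17:30, 18:00–20:00.
Mina ∩ Grace: 10:15–12:30, 15:30–16:15, 17:00–20:00.
Mina ∩ Grace ∩ Callum: 11:30–12:00, 16:00–16:15, 17:00–20:00.
Mina ∩ Grace ∩ Callum ∩ Priya: 17:00–17:15, 18:00–20:00.
Mina ∩ Grace ∩ Callum ∩ Priya ∩ Zheng: 17:00–17:15, 18:00–20:00.
Windows ≥ 45 min: 18:00–20:00.
Earliest such window starts at 18:00.

18:00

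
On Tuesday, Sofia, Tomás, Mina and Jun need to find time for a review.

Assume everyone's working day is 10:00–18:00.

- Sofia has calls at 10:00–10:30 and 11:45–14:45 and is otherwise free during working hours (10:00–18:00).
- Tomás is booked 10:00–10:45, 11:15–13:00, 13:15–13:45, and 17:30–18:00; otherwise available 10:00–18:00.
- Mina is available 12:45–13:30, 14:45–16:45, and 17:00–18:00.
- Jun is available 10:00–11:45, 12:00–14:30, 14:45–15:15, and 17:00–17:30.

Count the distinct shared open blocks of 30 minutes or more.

2

Sofia free within 10:00–18:00: 10:30–11:45, 14:45–18:00.
Tomás free within 10:00–18:00: 10:45–11:15, 13:00–13:15, 13:45–17:30.
Sofia ∩ Tomás: 10:45–11:15, 14:45–17:30.
Sofia ∩ Tomás ∩ Mina: 14:45–16:45, 17:00–17:30.
Sofia ∩ Tomás ∩ Mina ∩ Jun: 14:45–15:15, 17:00–17:30.
Windows ≥ 30 min: 14:45–15:15, 17:00–17:30.
That's 2 windows.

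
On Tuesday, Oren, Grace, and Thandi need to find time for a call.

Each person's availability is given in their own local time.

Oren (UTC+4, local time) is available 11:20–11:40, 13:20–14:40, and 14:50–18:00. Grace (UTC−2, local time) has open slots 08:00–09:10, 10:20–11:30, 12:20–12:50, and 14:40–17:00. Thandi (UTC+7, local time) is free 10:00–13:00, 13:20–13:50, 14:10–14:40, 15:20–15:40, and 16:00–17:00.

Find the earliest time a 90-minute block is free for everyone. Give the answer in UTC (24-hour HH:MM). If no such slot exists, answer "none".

Oren → UTC: 07:20–07:40, 09:20–10:40, 10:50–14:00.
Grace → UTC: 10:00–11:10, 12:20–13:30, 14:20–14:50, 16:40–19:00.
Thandi → UTC: 03:00–06:00, 06:20–06:50, 07:10–07:40, 08:20–08:40, 09:00–10:00.
Oren ∩ Grace: 10:00–10:40, 10:50–11:10, 12:20–13:30.
Oren ∩ Grace ∩ Thandi: (none).
Windows ≥ 90 min: (none).

none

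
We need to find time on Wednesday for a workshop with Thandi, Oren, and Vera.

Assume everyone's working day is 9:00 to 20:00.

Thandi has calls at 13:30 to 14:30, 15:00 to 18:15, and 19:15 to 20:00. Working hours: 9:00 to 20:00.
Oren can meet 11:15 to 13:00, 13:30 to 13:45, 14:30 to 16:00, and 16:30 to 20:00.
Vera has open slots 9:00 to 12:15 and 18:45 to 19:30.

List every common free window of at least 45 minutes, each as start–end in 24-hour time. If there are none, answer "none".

11:15–12:15

Thandi free within 09:00–20:00: 09:00–13:30, 14:30–15:00, 18:15–19:15.
Thandi ∩ Oren: 11:15–13:00, 14:30–15:00, 18:15–19:15.
Thandi ∩ Oren ∩ Vera: 11:15–12:15, 18:45–19:15.
Windows ≥ 45 min: 11:15–12:15.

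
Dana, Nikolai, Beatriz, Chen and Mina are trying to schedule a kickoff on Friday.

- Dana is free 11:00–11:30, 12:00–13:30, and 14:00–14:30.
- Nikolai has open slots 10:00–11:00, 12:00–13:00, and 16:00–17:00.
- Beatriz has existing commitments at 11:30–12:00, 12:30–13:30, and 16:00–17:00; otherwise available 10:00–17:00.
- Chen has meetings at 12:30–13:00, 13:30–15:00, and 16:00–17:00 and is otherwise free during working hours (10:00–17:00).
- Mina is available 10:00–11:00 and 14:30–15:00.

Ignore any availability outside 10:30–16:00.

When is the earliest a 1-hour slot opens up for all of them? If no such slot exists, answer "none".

Beatriz free within 10:00–17:00: 10:00–11:30, 12:00–12:30, 13:30–16:00.
Chen free within 10:00–17:00: 10:00–12:30, 13:00–13:30, 15:00–16:00.
Dana ∩ Nikolai: 12:00–13:00.
Dana ∩ Nikolai ∩ Beatriz: 12:00–12:30.
Dana ∩ Nikolai ∩ Beatriz ∩ Chen: 12:00–12:30.
Dana ∩ Nikolai ∩ Beatriz ∩ Chen ∩ Mina: (none).
Restricted to 10:30–16:00: (none).
Windows ≥ 60 min: (none).

none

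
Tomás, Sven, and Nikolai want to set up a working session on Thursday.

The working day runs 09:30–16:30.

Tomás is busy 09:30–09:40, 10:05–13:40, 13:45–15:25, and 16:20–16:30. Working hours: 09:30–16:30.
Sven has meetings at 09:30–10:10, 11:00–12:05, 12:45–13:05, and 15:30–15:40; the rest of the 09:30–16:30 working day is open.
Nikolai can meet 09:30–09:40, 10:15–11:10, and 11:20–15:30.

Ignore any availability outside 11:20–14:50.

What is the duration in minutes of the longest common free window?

Tomás free within 09:30–16:30: 09:40–10:05, 13:40–13:45, 15:25–16:20.
Sven free within 09:30–16:30: 10:10–11:00, 12:05–12:45, 13:05–15:30, 15:40–16:30.
Tomás ∩ Sven: 13:40–13:45, 15:25–15:30, 15:40–16:20.
Tomás ∩ Sven ∩ Nikolai: 13:40–13:45, 15:25–15:30.
Restricted to 11:20–14:50: 13:40–13:45.
Single common window of 5 minutes.

5 minutes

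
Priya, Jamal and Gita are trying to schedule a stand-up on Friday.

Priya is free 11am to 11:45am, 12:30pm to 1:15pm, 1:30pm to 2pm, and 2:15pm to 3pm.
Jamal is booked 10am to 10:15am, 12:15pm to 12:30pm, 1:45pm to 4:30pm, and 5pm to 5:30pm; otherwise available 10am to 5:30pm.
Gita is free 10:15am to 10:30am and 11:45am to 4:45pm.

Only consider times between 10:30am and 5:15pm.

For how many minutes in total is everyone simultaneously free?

Jamal free within 10:00–17:30: 10:15–12:15, 12:30–13:45, 16:30–17:00.
Priya ∩ Jamal: 11:00–11:45, 12:30–13:15, 13:30–13:45.
Priya ∩ Jamal ∩ Gita: 12:30–13:15, 13:30–13:45.
Restricted to 10:30–17:15: 12:30–13:15, 13:30–13:45.
Total common minutes: 45 + 15 = 60.

60 minutes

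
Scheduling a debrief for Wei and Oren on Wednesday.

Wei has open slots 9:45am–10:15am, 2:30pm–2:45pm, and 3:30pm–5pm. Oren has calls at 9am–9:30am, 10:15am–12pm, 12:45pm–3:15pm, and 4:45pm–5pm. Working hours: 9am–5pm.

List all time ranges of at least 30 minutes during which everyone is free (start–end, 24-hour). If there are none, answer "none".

Oren free within 09:00–17:00: 09:30–10:15, 12:00–12:45, 15:15–16:45.
Wei ∩ Oren: 09:45–10:15, 15:30–16:45.
Windows ≥ 30 min: 09:45–10:15, 15:30–16:45.

09:45–10:15, 15:30–16:45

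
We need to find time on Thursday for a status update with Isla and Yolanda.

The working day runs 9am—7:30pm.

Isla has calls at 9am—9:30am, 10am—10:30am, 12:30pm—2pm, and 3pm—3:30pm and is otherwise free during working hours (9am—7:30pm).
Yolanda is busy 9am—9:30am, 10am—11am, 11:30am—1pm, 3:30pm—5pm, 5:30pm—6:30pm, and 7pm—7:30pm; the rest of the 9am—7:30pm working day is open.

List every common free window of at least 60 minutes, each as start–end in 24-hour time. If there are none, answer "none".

Isla free within 09:00–19:30: 09:30–10:00, 10:30–12:30, 14:00–15:00, 15:30–19:30.
Yolanda free within 09:00–19:30: 09:30–10:00, 11:00–11:30, 13:00–15:30, 17:00–17:30, 18:30–19:00.
Isla ∩ Yolanda: 09:30–10:00, 11:00–11:30, 14:00–15:00, 17:00–17:30, 18:30–19:00.
Windows ≥ 60 min: 14:00–15:00.

14:00–15:00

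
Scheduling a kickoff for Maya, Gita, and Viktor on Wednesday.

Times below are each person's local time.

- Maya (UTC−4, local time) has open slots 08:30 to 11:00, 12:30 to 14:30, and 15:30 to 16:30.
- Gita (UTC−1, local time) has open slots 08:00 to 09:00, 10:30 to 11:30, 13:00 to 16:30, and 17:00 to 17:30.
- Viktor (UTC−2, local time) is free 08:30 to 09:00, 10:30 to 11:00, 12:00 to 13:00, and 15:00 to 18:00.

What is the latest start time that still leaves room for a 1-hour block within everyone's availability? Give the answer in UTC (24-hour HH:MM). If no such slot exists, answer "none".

Maya → UTC: 12:30–15:00, 16:30–18:30, 19:30–20:30.
Gita → UTC: 09:00–10:00, 11:30–12:30, 14:00–17:30, 18:00–18:30.
Viktor → UTC: 10:30–11:00, 12:30–13:00, 14:00–15:00, 17:00–20:00.
Maya ∩ Gita: 14:00–15:00, 16:30–17:30, 18:00–18:30.
Maya ∩ Gita ∩ Viktor: 14:00–15:00, 17:00–17:30, 18:00–18:30.
Windows ≥ 60 min: 14:00–15:00.
Latest start in the last window 14:00–15:00 is 15:00 − 60 min = 14:00.

14:00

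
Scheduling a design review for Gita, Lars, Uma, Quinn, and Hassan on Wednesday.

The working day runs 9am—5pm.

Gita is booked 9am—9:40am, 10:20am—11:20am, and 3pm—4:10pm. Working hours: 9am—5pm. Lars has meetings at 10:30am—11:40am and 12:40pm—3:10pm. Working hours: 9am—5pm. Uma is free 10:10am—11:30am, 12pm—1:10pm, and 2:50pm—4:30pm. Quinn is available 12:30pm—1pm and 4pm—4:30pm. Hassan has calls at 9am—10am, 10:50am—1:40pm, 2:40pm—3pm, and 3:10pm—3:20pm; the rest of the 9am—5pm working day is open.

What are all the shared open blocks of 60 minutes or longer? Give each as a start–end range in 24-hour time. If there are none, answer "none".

none

Gita free within 09:00–17:00: 09:40–10:20, 11:20–15:00, 16:10–17:00.
Lars free within 09:00–17:00: 09:00–10:30, 11:40–12:40, 15:10–17:00.
Hassan free within 09:00–17:00: 10:00–10:50, 13:40–14:40, 15:00–15:10, 15:20–17:00.
Gita ∩ Lars: 09:40–10:20, 11:40–12:40, 16:10–17:00.
Gita ∩ Lars ∩ Uma: 10:10–10:20, 12:00–12:40, 16:10–16:30.
Gita ∩ Lars ∩ Uma ∩ Quinn: 12:30–12:40, 16:10–16:30.
Gita ∩ Lars ∩ Uma ∩ Quinn ∩ Hassan: 16:10–16:30.
Windows ≥ 60 min: (none).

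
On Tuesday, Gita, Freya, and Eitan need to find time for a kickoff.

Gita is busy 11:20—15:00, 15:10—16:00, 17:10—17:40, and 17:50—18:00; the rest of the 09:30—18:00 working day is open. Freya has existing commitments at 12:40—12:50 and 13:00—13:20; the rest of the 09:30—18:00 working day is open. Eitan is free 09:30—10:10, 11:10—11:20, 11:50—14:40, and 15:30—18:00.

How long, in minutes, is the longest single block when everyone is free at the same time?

Gita free within 09:30–18:00: 09:30–11:20, 15:00–15:10, 16:00–17:10, 17:40–17:50.
Freya free within 09:30–18:00: 09:30–12:40, 12:50–13:00, 13:20–18:00.
Gita ∩ Freya: 09:30–11:20, 15:00–15:10, 16:00–17:10, 17:40–17:50.
Gita ∩ Freya ∩ Eitan: 09:30–10:10, 11:10–11:20, 16:00–17:10, 17:40–17:50.
Common window lengths: 40, 10, 70, 10 min; longest is 70.

70 minutes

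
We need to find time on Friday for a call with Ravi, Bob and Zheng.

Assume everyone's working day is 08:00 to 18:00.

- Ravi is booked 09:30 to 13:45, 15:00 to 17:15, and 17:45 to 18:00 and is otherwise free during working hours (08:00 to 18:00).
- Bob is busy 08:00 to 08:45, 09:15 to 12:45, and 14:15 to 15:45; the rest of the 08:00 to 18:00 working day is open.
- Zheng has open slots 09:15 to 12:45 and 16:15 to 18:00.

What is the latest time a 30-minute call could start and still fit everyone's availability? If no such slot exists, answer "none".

Ravi free within 08:00–18:00: 08:00–09:30, 13:45–15:00, 17:15–17:45.
Bob free within 08:00–18:00: 08:45–09:15, 12:45–14:15, 15:45–18:00.
Ravi ∩ Bob: 08:45–09:15, 13:45–14:15, 17:15–17:45.
Ravi ∩ Bob ∩ Zheng: 17:15–17:45.
Windows ≥ 30 min: 17:15–17:45.
Latest start in the last window 17:15–17:45 is 17:45 − 30 min = 17:15.

17:15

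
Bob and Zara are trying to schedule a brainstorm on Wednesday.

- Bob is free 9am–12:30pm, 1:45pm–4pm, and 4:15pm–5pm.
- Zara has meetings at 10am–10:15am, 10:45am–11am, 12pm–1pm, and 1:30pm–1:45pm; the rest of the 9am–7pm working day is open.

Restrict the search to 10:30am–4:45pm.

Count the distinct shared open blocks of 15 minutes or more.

4

Zara free within 09:00–19:00: 09:00–10:00, 10:15–10:45, 11:00–12:00, 13:00–13:30, 13:45–19:00.
Bob ∩ Zara: 09:00–10:00, 10:15–10:45, 11:00–12:00, 13:45–16:00, 16:15–17:00.
Restricted to 10:30–16:45: 10:30–10:45, 11:00–12:00, 13:45–16:00, 16:15–16:45.
Windows ≥ 15 min: 10:30–10:45, 11:00–12:00, 13:45–16:00, 16:15–16:45.
That's 4 windows.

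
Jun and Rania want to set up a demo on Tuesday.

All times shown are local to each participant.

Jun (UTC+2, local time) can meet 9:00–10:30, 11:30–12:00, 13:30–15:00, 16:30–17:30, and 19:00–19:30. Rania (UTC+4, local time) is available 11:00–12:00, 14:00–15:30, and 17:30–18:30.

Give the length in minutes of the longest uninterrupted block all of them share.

60 minutes

Jun → UTC: 07:00–08:30, 09:30–10:00, 11:30–13:00, 14:30–15:30, 17:00–17:30.
Rania → UTC: 07:00–08:00, 10:00–11:30, 13:30–14:30.
Jun ∩ Rania: 07:00–08:00.
Single common window of 60 minutes.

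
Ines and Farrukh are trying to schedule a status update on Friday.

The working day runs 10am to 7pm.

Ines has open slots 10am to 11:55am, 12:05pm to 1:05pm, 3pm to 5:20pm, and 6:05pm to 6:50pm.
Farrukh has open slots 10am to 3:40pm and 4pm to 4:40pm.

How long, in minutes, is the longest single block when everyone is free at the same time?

115 minutes

Ines ∩ Farrukh: 10:00–11:55, 12:05–13:05, 15:00–15:40, 16:00–16:40.
Common window lengths: 115, 60, 40, 40 min; longest is 115.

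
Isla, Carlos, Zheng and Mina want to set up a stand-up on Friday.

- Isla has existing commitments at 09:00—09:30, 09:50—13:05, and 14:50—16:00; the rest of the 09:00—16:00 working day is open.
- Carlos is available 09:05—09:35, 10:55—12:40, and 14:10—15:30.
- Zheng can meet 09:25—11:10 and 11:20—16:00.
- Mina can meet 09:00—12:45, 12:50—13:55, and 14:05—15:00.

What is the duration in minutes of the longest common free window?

40 minutes

Isla free within 09:00–16:00: 09:30–09:50, 13:05–14:50.
Isla ∩ Carlos: 09:30–09:35, 14:10–14:50.
Isla ∩ Carlos ∩ Zheng: 09:30–09:35, 14:10–14:50.
Isla ∩ Carlos ∩ Zheng ∩ Mina: 09:30–09:35, 14:10–14:50.
Common window lengths: 5, 40 min; longest is 40.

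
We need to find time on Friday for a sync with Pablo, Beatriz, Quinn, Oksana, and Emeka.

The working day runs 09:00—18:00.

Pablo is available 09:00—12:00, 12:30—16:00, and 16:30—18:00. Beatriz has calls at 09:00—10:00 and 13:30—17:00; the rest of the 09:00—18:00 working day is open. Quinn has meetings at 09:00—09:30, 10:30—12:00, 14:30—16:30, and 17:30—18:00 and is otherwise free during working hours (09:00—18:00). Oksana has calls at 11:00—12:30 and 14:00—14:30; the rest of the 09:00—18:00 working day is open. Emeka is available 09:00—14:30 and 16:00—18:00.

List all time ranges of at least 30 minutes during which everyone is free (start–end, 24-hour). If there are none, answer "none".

Beatriz free within 09:00–18:00: 10:00–13:30, 17:00–18:00.
Quinn free within 09:00–18:00: 09:30–10:30, 12:00–14:30, 16:30–17:30.
Oksana free within 09:00–18:00: 09:00–11:00, 12:30–14:00, 14:30–18:00.
Pablo ∩ Beatriz: 10:00–12:00, 12:30–13:30, 17:00–18:00.
Pablo ∩ Beatriz ∩ Quinn: 10:00–10:30, 12:30–13:30, 17:00–17:30.
Pablo ∩ Beatriz ∩ Quinn ∩ Oksana: 10:00–10:30, 12:30–13:30, 17:00–17:30.
Pablo ∩ Beatriz ∩ Quinn ∩ Oksana ∩ Emeka: 10:00–10:30, 12:30–13:30, 17:00–17:30.
Windows ≥ 30 min: 10:00–10:30, 12:30–13:30, 17:00–17:30.

10:00–10:30, 12:30–13:30, 17:00–17:30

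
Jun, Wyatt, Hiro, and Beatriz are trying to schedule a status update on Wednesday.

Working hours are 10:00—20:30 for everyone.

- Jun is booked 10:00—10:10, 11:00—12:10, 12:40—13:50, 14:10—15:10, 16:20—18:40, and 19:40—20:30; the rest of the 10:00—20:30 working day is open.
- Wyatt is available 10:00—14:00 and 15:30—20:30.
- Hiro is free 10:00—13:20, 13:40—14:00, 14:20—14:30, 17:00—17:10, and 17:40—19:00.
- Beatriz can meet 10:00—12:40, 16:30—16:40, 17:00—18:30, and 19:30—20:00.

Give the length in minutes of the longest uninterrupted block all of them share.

50 minutes

Jun free within 10:00–20:30: 10:10–11:00, 12:10–12:40, 13:50–14:10, 15:10–16:20, 18:40–19:40.
Jun ∩ Wyatt: 10:10–11:00, 12:10–12:40, 13:50–14:00, 15:30–16:20, 18:40–19:40.
Jun ∩ Wyatt ∩ Hiro: 10:10–11:00, 12:10–12:40, 13:50–14:00, 18:40–19:00.
Jun ∩ Wyatt ∩ Hiro ∩ Beatriz: 10:10–11:00, 12:10–12:40.
Common window lengths: 50, 30 min; longest is 50.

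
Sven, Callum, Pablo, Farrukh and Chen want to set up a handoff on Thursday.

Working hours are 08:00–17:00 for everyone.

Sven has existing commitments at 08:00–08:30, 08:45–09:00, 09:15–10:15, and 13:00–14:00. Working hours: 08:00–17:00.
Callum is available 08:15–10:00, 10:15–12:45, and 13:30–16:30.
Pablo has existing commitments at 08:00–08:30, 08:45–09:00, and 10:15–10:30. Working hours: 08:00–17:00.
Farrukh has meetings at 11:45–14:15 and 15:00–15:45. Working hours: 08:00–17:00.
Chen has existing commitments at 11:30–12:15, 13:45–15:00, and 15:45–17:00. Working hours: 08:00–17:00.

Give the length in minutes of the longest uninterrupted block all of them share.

Sven free within 08:00–17:00: 08:30–08:45, 09:00–09:15, 10:15–13:00, 14:00–17:00.
Pablo free within 08:00–17:00: 08:30–08:45, 09:00–10:15, 10:30–17:00.
Farrukh free within 08:00–17:00: 08:00–11:45, 14:15–15:00, 15:45–17:00.
Chen free within 08:00–17:00: 08:00–11:30, 12:15–13:45, 15:00–15:45.
Sven ∩ Callum: 08:30–08:45, 09:00–09:15, 10:15–12:45, 14:00–16:30.
Sven ∩ Callum ∩ Pablo: 08:30–08:45, 09:00–09:15, 10:30–12:45, 14:00–16:30.
Sven ∩ Callum ∩ Pablo ∩ Farrukh: 08:30–08:45, 09:00–09:15, 10:30–11:45, 14:15–15:00, 15:45–16:30.
Sven ∩ Callum ∩ Pablo ∩ Farrukh ∩ Chen: 08:30–08:45, 09:00–09:15, 10:30–11:30.
Common window lengths: 15, 15, 60 min; longest is 60.

60 minutes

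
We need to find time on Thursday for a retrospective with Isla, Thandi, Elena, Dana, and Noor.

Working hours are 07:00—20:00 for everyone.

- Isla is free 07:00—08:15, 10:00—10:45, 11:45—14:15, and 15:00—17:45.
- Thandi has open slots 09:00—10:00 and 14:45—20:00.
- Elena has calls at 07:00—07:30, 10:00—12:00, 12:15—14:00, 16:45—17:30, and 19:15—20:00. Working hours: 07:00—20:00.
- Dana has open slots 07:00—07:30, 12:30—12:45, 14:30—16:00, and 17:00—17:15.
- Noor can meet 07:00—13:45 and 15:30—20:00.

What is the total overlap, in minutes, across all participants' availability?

30 minutes

Elena free within 07:00–20:00: 07:30–10:00, 12:00–12:15, 14:00–16:45, 17:30–19:15.
Isla ∩ Thandi: 15:00–17:45.
Isla ∩ Thandi ∩ Elena: 15:00–16:45, 17:30–17:45.
Isla ∩ Thandi ∩ Elena ∩ Dana: 15:00–16:00.
Isla ∩ Thandi ∩ Elena ∩ Dana ∩ Noor: 15:30–16:00.
Total common minutes: 30.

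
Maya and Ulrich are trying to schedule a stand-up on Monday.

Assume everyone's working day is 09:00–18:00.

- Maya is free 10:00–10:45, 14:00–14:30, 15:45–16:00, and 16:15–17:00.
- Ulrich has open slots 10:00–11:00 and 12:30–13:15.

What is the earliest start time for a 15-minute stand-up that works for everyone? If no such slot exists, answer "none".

10:00

Maya ∩ Ulrich: 10:00–10:45.
Windows ≥ 15 min: 10:00–10:45.
Earliest such window starts at 10:00.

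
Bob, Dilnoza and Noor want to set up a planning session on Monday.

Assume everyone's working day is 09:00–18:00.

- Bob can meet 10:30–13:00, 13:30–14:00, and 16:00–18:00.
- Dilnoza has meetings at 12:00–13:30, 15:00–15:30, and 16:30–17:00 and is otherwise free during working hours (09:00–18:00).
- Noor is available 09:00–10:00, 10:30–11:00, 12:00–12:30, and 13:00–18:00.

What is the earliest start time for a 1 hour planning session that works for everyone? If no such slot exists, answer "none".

Dilnoza free within 09:00–18:00: 09:00–12:00, 13:30–15:00, 15:30–16:30, 17:00–18:00.
Bob ∩ Dilnoza: 10:30–12:00, 13:30–14:00, 16:00–16:30, 17:00–18:00.
Bob ∩ Dilnoza ∩ Noor: 10:30–11:00, 13:30–14:00, 16:00–16:30, 17:00–18:00.
Windows ≥ 60 min: 17:00–18:00.
Earliest such window starts at 17:00.

17:00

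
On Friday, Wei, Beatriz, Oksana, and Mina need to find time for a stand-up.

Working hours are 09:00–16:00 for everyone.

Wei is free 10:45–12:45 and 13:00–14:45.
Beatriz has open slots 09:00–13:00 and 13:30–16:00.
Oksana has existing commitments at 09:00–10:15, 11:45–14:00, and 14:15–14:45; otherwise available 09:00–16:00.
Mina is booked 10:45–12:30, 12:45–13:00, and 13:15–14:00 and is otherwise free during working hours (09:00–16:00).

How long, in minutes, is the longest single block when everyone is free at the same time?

Oksana free within 09:00–16:00: 10:15–11:45, 14:00–14:15, 14:45–16:00.
Mina free within 09:00–16:00: 09:00–10:45, 12:30–12:45, 13:00–13:15, 14:00–16:00.
Wei ∩ Beatriz: 10:45–12:45, 13:30–14:45.
Wei ∩ Beatriz ∩ Oksana: 10:45–11:45, 14:00–14:15.
Wei ∩ Beatriz ∩ Oksana ∩ Mina: 14:00–14:15.
Single common window of 15 minutes.

15 minutes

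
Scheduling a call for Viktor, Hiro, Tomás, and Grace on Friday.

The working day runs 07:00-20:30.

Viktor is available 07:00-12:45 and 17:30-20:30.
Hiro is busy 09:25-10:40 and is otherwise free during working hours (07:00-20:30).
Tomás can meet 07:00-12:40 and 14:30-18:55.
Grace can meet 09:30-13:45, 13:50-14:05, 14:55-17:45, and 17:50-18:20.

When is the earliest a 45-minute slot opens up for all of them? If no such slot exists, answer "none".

Hiro free within 07:00–20:30: 07:00–09:25, 10:40–20:30.
Viktor ∩ Hiro: 07:00–09:25, 10:40–12:45, 17:30–20:30.
Viktor ∩ Hiro ∩ Tomás: 07:00–09:25, 10:40–12:40, 17:30–18:55.
Viktor ∩ Hiro ∩ Tomás ∩ Grace: 10:40–12:40, 17:30–17:45, 17:50–18:20.
Windows ≥ 45 min: 10:40–12:40.
Earliest such window starts at 10:40.

10:40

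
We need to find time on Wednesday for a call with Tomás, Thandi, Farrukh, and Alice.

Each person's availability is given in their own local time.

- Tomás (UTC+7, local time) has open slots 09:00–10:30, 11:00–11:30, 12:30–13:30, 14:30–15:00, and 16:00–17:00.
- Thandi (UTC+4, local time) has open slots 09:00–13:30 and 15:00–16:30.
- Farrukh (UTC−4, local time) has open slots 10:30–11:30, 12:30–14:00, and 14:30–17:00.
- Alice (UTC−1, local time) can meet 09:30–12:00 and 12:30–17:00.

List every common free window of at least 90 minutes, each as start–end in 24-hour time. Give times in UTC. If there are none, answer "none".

none

Tomás → UTC: 02:00–03:30, 04:00–04:30, 05:30–06:30, 07:30–08:00, 09:00–10:00.
Thandi → UTC: 05:00–09:30, 11:00–12:30.
Farrukh → UTC: 14:30–15:30, 16:30–18:00, 18:30–21:00.
Alice → UTC: 10:30–13:00, 13:30–18:00.
Tomás ∩ Thandi: 05:30–06:30, 07:30–08:00, 09:00–09:30.
Tomás ∩ Thandi ∩ Farrukh: (none).
Tomás ∩ Thandi ∩ Farrukh ∩ Alice: (none).
Windows ≥ 90 min: (none).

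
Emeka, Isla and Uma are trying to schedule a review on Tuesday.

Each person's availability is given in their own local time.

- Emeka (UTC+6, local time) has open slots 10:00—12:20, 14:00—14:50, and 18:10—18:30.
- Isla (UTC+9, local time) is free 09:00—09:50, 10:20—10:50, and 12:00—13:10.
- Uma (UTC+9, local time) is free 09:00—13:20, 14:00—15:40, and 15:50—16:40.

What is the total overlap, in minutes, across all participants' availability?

10 minutes

Emeka → UTC: 04:00–06:20, 08:00–08:50, 12:10–12:30.
Isla → UTC: 00:00–00:50, 01:20–01:50, 03:00–04:10.
Uma → UTC: 00:00–04:20, 05:00–06:40, 06:50–07:40.
Emeka ∩ Isla: 04:00–04:10.
Emeka ∩ Isla ∩ Uma: 04:00–04:10.
Total common minutes: 10.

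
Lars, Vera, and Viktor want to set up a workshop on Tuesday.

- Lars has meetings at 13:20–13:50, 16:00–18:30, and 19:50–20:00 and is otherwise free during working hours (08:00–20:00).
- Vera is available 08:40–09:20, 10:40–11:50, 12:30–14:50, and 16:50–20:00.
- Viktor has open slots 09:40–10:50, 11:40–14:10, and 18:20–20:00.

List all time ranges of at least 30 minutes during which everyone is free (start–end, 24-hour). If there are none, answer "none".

Lars free within 08:00–20:00: 08:00–13:20, 13:50–16:00, 18:30–19:50.
Lars ∩ Vera: 08:40–09:20, 10:40–11:50, 12:30–13:20, 13:50–14:50, 18:30–19:50.
Lars ∩ Vera ∩ Viktor: 10:40–10:50, 11:40–11:50, 12:30–13:20, 13:50–14:10, 18:30–19:50.
Windows ≥ 30 min: 12:30–13:20, 18:30–19:50.

12:30–13:20, 18:30–19:50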